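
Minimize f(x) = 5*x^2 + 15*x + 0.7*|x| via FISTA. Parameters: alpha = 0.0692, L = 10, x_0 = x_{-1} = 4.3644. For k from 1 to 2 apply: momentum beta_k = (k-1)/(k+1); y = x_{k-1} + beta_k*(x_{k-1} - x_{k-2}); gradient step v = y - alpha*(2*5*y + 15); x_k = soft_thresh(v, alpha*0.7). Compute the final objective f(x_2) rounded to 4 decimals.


FISTA on f(x) = 5*x^2 + 15*x + 0.7*|x|
L = 10, alpha = 0.0692
Iteration 1: beta = 0.0, y = 4.3644 + 0.0*(4.3644 - 4.3644) = 4.3644
  grad(y) = 58.644, v = y - alpha*grad = 0.3062
  prox(v) = soft_thresh(0.3062, 0.0484) = 0.2578
Iteration 2: beta = 0.3333, y = 0.2578 + 0.3333*(0.2578 - 4.3644) = -1.1111
  grad(y) = 3.8893, v = y - alpha*grad = -1.3802
  prox(v) = soft_thresh(-1.3802, 0.0484) = -1.3318
f(x_2) = 5*(-1.3318)^2 + 15*(-1.3318) + 0.7*|-1.3318| = -10.1763


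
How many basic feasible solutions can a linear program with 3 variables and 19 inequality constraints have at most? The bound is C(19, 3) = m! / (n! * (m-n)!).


Each vertex corresponds to some choice of n active constraints out of m, so the number of vertices is at most C(m, n) = m! / (n!(m-n)!).
m = 19, n = 3
Numerator: 19 * 18 * 17
Denominator: 3! = 6
C(19, 3) = 969


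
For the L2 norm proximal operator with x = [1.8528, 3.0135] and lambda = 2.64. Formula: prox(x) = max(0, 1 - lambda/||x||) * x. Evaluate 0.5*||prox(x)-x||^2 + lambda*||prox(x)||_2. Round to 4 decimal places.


Step 1: Compute ||x||.
||x|| = 3.5375
Step 2: Compute scaling factor.
scale = max(0, 1 - 2.64/3.5375) = 0.2537
Step 3: prox(x) = [0.4701, 0.7646]
||prox(x)|| = 0.8975
Step 4: Proximal objective.
0.5*||prox-x||^2 = 3.4848
lambda*||prox|| = 2.3694
Total = 5.8543


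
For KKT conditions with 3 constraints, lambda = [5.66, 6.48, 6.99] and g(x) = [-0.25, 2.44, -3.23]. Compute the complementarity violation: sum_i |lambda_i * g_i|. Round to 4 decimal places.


KKT complementary slackness check:
lambda_1 * g_1 = 5.66 * -0.25 = -1.415
lambda_2 * g_2 = 6.48 * 2.44 = 15.8112
lambda_3 * g_3 = 6.99 * -3.23 = -22.5777
Total violation = 1.415 + 15.8112 + 22.5777 = 39.8039


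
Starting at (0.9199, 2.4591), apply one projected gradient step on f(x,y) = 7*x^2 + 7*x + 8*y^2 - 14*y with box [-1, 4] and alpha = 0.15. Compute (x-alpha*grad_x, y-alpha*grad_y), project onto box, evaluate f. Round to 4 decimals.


Step 1: Compute gradient at (0.9199, 2.4591).
grad_x = 2*7*0.9199 + 7 = 19.8786
grad_y = 2*8*2.4591 - 14 = 25.3456
Step 2: Gradient step.
x_raw = 0.9199 - 0.15*19.8786 = -2.0619
y_raw = 2.4591 - 0.15*25.3456 = -1.3427
Step 3: Project onto [-1, 4].
x_proj = clip(-2.0619) = -1.0
y_proj = clip(-1.3427) = -1.0
Step 4: Evaluate f.
f(-1.0, -1.0) = 22.0


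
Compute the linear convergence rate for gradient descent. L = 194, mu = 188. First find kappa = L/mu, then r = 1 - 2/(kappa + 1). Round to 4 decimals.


Step 1: Compute the condition number.
kappa = L/mu = 194/188 = 1.0319
Step 2: Compute the convergence rate.
r = 1 - 2/(kappa + 1) = 1 - 2*mu/(L + mu) = (L - mu)/(L + mu) = 6/382 = 0.0157


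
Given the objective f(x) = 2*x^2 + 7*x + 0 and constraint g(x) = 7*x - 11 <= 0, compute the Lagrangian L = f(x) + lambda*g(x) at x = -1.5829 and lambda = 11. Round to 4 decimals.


Step 1: Evaluate f(x).
f(-1.5829) = 2*(-1.5829)^2 + 7*(-1.5829) + 0 = -6.0692
Step 2: Evaluate g(x).
g(-1.5829) = 7*-1.5829 - 11 = -22.0803
Step 3: Compute Lagrangian.
L = -6.0692 + 11*-22.0803 = -248.9525


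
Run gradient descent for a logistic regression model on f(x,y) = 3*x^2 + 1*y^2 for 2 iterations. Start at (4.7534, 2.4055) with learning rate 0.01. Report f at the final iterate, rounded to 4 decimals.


Gradient descent on f(x,y) = 3*x^2 + 1*y^2.
Starting point: (4.7534, 2.4055), alpha = 0.01
Step 1: grad_x = 2*3*4.7534 = 28.5204, grad_y = 2*1*2.4055 = 4.811
  x_1 = 4.7534 - 0.01*28.5204 = 4.4682
  y_1 = 2.4055 - 0.01*4.811 = 2.3574
Step 2: grad_x = 2*3*4.4682 = 26.8092, grad_y = 2*1*2.3574 = 4.7148
  x_2 = 4.4682 - 0.01*26.8092 = 4.2001
  y_2 = 2.3574 - 0.01*4.7148 = 2.3102
f(4.2001, 2.3102) = 3*4.2001^2 + 1*2.3102^2 = 58.2598


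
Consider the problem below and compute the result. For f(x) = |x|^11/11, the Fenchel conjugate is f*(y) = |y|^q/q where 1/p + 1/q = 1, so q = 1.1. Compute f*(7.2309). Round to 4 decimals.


The conjugate exponent q satisfies 1/p + 1/q = 1.
p = 11, so q = 11/(11 - 1) = 1.1
|y|^q = 7.2309^1.1 = 8.8128
f*(7.2309) = 8.8128 / 1.1 = 8.0116


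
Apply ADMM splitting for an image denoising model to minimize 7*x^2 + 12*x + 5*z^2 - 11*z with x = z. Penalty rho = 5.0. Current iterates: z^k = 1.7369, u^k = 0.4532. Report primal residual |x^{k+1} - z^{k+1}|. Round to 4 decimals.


ADMM iteration with rho = 5.0, z^k = 1.7369, u^k = 0.4532
Step 1: x-update.
Minimize 7*x^2 + 12*x + (5.0/2)*(x - 1.7369 + 0.4532)^2
FOC: (2*7 + 5.0)*x = -12 + 5.0*(1.7369 - 0.4532)
x^{k+1} = -0.2938
Step 2: z-update.
Minimize 5*z^2 - 11*z + (5.0/2)*(-0.2938 - z + 0.4532)^2
FOC: (2*5 + 5.0)*z = 11 + 5.0*(-0.2938 + 0.4532)
z^{k+1} = 0.7865
Step 3: u-update.
u^{k+1} = 0.4532 - 0.2938 - 0.7865 = -0.627
Step 4: Primal residual = |-0.2938 - 0.7865| = 1.0802


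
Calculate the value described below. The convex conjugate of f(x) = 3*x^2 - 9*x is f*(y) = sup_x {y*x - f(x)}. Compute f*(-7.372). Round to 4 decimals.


f*(y) = sup_x {y*x - a*x^2 - b*x} = sup_x {(y-b)*x - a*x^2}
FOC: (y - b) - 2a*x = 0 => x* = (y - b)/(2a)
x* = (-7.372 + 9)/(2*3) = 0.2713
f*(-7.372) = (y-b)^2/(4a) = (-7.372 + 9)^2/(4*3)
= 2.6504/12 = 0.2209


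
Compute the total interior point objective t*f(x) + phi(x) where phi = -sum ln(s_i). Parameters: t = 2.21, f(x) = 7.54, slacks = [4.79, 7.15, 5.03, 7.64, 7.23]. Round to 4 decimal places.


Step 1: Compute log-barrier.
ln values: [1.5665, 1.9671, 1.6154, 2.0334, 1.9782]
phi = -(1.5665 + 1.9671 + 1.6154 + 2.0334 + 1.9782) = -9.1607
Step 2: Compute augmented objective.
t*f(x) = 2.21*7.54 = 16.6634
Total = 16.6634 - 9.1607 = 7.5027


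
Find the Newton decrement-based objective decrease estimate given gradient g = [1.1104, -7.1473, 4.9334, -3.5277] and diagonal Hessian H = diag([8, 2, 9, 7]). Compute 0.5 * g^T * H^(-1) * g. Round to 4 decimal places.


Step 1: H is diagonal, so H^(-1) * g = [0.1388, -3.5737, 0.5482, -0.504].
Step 2: g^T H^(-1) g = sum_i g_i^2 / H_ii
  = (1.1104)^2/8 + (-7.1473)^2/2 + (4.9334)^2/9 + (-3.5277)^2/7
  = 0.1541 + 25.5419 + 2.7043 + 1.7778 = 30.1782
Step 3: Objective decrease = 0.5 * g^T H^(-1) g = 15.0891


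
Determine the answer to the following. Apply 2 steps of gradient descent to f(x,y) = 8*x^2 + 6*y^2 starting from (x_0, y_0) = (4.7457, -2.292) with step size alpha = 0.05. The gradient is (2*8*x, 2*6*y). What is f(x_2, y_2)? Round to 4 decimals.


Gradient descent on f(x,y) = 8*x^2 + 6*y^2.
Starting point: (4.7457, -2.292), alpha = 0.05
Step 1: grad_x = 2*8*4.7457 = 75.9312, grad_y = 2*6*-2.292 = -27.504
  x_1 = 4.7457 - 0.05*75.9312 = 0.9491
  y_1 = -2.292 - 0.05*-27.504 = -0.9168
Step 2: grad_x = 2*8*0.9491 = 15.1862, grad_y = 2*6*-0.9168 = -11.0016
  x_2 = 0.9491 - 0.05*15.1862 = 0.1898
  y_2 = -0.9168 - 0.05*-11.0016 = -0.3667
f(0.1898, -0.3667) = 8*0.1898^2 + 6*(-0.3667)^2 = 1.0952


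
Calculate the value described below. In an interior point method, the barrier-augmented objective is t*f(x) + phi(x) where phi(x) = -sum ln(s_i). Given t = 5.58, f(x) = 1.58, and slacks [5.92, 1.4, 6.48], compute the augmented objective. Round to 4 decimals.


Step 1: Compute log-barrier.
ln values: [1.7783, 0.3365, 1.8687]
phi = -(1.7783 + 0.3365 + 1.8687) = -3.9835
Step 2: Compute augmented objective.
t*f(x) = 5.58*1.58 = 8.8164
Total = 8.8164 - 3.9835 = 4.8329


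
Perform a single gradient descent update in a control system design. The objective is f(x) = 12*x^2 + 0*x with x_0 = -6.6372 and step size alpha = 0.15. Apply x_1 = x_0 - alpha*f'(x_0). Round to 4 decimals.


We compute the gradient at x_0 and apply the update.
f'(x) = 24*x + 0
f'(-6.6372) = 24*-6.6372 + 0 = -159.2928
x_1 = -6.6372 - 0.15*-159.2928 = 17.2567


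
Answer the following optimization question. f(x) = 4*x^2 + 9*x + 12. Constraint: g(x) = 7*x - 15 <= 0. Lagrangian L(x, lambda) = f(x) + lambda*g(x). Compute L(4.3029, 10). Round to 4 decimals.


Step 1: Evaluate f(x).
f(4.3029) = 4*4.3029^2 + 9*4.3029 + 12 = 124.7859
Step 2: Evaluate g(x).
g(4.3029) = 7*4.3029 - 15 = 15.1203
Step 3: Compute Lagrangian.
L = 124.7859 + 10*15.1203 = 275.9889


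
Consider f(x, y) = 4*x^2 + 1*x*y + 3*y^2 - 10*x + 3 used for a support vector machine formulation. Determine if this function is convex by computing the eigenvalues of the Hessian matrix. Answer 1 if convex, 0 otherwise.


The Hessian of f(x,y) = 4*x^2 + 1*x*y + 3*y^2 - 10*x + 3 is:
H = [[8, 1], [1, 6]]
Trace = 8 + 6 = 14
Determinant = 8*6 - (1)^2 = 47
Discriminant = (14)^2 - 4*47 = 8.0
Eigenvalues: lambda_1 = 5.5858, lambda_2 = 8.4142
The function is convex.

1


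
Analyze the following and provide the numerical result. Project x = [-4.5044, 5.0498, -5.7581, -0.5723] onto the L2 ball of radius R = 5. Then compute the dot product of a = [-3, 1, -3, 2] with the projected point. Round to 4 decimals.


Step 1: Compute ||x|| (intermediates to 6 decimals).
||x|| = sqrt((-4.5044)^2 + 5.0498^2 + (-5.7581)^2 + (-0.5723)^2) = 8.903558
Step 2: Project.
Since ||x|| > R, scale = R/||x|| = 5/8.903558 = 0.561573, proj(x) = scale * x
proj(x) = [-2.529549, 2.835831, -3.233593, -0.321388]
Step 3: Dot product.
a^T * proj(x) = -3*(-2.529549) + 1*2.835831 - 3*(-3.233593) + 2*(-0.321388) = 19.4825


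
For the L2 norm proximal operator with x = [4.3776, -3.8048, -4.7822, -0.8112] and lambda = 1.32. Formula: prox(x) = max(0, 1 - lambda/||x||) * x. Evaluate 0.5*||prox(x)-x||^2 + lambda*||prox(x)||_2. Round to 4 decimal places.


Step 1: Compute ||x||.
||x|| = 7.5609
Step 2: Compute scaling factor.
scale = max(0, 1 - 1.32/7.5609) = 0.8254
Step 3: prox(x) = [3.6133, -3.1405, -3.9473, -0.6696]
||prox(x)|| = 6.2409
Step 4: Proximal objective.
0.5*||prox-x||^2 = 0.8712
lambda*||prox|| = 8.238
Total = 9.1092


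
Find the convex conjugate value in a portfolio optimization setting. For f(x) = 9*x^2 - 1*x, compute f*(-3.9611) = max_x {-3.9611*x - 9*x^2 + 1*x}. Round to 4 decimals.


f*(y) = sup_x {y*x - a*x^2 - b*x} = sup_x {(y-b)*x - a*x^2}
FOC: (y - b) - 2a*x = 0 => x* = (y - b)/(2a)
x* = (-3.9611 + 1)/(2*9) = -0.1645
f*(-3.9611) = (y-b)^2/(4a) = (-3.9611 + 1)^2/(4*9)
= 8.7681/36 = 0.2436


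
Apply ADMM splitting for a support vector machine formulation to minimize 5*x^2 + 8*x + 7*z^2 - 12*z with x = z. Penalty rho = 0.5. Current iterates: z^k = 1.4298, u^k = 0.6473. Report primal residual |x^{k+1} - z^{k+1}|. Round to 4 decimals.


ADMM iteration with rho = 0.5, z^k = 1.4298, u^k = 0.6473
Step 1: x-update.
Minimize 5*x^2 + 8*x + (0.5/2)*(x - 1.4298 + 0.6473)^2
FOC: (2*5 + 0.5)*x = -8 + 0.5*(1.4298 - 0.6473)
x^{k+1} = -0.7246
Step 2: z-update.
Minimize 7*z^2 - 12*z + (0.5/2)*(-0.7246 - z + 0.6473)^2
FOC: (2*7 + 0.5)*z = 12 + 0.5*(-0.7246 + 0.6473)
z^{k+1} = 0.8249
Step 3: u-update.
u^{k+1} = 0.6473 - 0.7246 - 0.8249 = -0.9023
Step 4: Primal residual = |-0.7246 - 0.8249| = 1.5496


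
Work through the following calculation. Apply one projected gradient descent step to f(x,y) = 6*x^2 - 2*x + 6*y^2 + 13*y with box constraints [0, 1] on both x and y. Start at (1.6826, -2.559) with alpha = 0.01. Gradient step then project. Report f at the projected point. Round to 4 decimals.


Step 1: Compute gradient at (1.6826, -2.559).
grad_x = 2*6*1.6826 - 2 = 18.1912
grad_y = 2*6*-2.559 + 13 = -17.708
Step 2: Gradient step.
x_raw = 1.6826 - 0.01*18.1912 = 1.5007
y_raw = -2.559 - 0.01*-17.708 = -2.3819
Step 3: Project onto [0, 1].
x_proj = clip(1.5007) = 1.0
y_proj = clip(-2.3819) = 0.0
Step 4: Evaluate f.
f(1.0, 0.0) = 4.0


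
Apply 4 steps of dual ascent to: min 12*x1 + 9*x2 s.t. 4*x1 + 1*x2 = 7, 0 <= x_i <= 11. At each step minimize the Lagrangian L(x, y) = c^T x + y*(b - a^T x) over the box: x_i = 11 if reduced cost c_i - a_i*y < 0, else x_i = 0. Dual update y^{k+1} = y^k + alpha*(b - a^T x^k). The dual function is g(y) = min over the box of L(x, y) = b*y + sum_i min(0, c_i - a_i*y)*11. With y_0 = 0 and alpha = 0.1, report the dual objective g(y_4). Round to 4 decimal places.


Dual ascent for LP: min 12*x1 + 9*x2, 4*x1 + 1*x2 = 7, 0 <= x_i <= 11
Step 1: y^k = 0.0, reduced costs: (12.0, 9.0)
  x^k = (0.0, 0.0), subgradient = b - a^T x = 7.0
  y^{k+1} = 0.0 + 0.1*7.0 = 0.7
Step 2: y^k = 0.7, reduced costs: (9.2, 8.3)
  x^k = (0.0, 0.0), subgradient = b - a^T x = 7.0
  y^{k+1} = 0.7 + 0.1*7.0 = 1.4
Step 3: y^k = 1.4, reduced costs: (6.4, 7.6)
  x^k = (0.0, 0.0), subgradient = b - a^T x = 7.0
  y^{k+1} = 1.4 + 0.1*7.0 = 2.1
Step 4: y^k = 2.1, reduced costs: (3.6, 6.9)
  x^k = (0.0, 0.0), subgradient = b - a^T x = 7.0
  y^{k+1} = 2.1 + 0.1*7.0 = 2.8
Dual objective at y_4 = 2.8: reduced costs (0.8, 6.2), box minimizer x = (0.0, 0.0)
g(y_4) = b*y + (c1 - a1*y)*x1 + (c2 - a2*y)*x2 = 7*2.8 + 0.8*0.0 + 6.2*0.0 = 19.6 + 0.0 + 0.0 = 19.6


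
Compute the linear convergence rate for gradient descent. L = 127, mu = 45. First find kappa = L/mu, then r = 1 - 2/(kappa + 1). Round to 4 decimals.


Step 1: Compute the condition number.
kappa = L/mu = 127/45 = 2.8222
Step 2: Compute the convergence rate.
r = 1 - 2/(kappa + 1) = 1 - 2*mu/(L + mu) = (L - mu)/(L + mu) = 82/172 = 0.4767


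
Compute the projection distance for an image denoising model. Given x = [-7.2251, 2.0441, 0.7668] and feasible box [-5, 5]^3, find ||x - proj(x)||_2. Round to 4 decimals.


Project each component onto [-5, 5].
clip(-7.2251) = -5.0, clip(2.0441) = 2.0441, clip(0.7668) = 0.7668
Projection = [-5.0, 2.0441, 0.7668]
Squared diffs: [4.9511, 0.0, 0.0]
Distance = sqrt(4.9511) = 2.2251


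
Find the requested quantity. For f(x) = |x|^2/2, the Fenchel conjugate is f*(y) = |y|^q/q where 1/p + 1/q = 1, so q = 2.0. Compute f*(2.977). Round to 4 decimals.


The conjugate exponent q satisfies 1/p + 1/q = 1.
p = 2, so q = 2/(2 - 1) = 2.0
|y|^q = 2.977^2.0 = 8.8625
f*(2.977) = 8.8625 / 2.0 = 4.4313


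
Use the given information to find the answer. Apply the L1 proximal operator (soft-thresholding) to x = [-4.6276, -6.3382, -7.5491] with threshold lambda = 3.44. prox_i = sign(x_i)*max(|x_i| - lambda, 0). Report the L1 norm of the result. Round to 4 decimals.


Soft-thresholding with lambda = 3.44:
prox(-4.6276) = sign(-4.6276)*max(|-4.6276| - 3.44, 0) = -1.1876
prox(-6.3382) = sign(-6.3382)*max(|-6.3382| - 3.44, 0) = -2.8982
prox(-7.5491) = sign(-7.5491)*max(|-7.5491| - 3.44, 0) = -4.1091
prox(x) = [-1.1876, -2.8982, -4.1091]
||prox(x)||_1 = 1.1876 + 2.8982 + 4.1091 = 8.1949


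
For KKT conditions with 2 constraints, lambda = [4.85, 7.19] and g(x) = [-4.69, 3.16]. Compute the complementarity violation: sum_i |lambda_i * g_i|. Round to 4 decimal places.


KKT complementary slackness check:
lambda_1 * g_1 = 4.85 * -4.69 = -22.7465
lambda_2 * g_2 = 7.19 * 3.16 = 22.7204
Total violation = 22.7465 + 22.7204 = 45.4669


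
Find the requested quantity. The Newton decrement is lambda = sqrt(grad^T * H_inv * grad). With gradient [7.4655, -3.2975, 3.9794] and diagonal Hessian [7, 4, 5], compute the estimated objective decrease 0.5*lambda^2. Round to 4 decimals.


Step 1: H is diagonal, so H^(-1) * g = [1.0665, -0.8244, 0.7959].
Step 2: g^T H^(-1) g = sum_i g_i^2 / H_ii
  = (7.4655)^2/7 + (-3.2975)^2/4 + (3.9794)^2/5
  = 7.962 + 2.7184 + 3.1671 = 13.8475
Step 3: Objective decrease = 0.5 * g^T H^(-1) g = 6.9237


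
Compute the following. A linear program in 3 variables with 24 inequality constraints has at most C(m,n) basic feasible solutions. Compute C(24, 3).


Each vertex corresponds to some choice of n active constraints out of m, so the number of vertices is at most C(m, n) = m! / (n!(m-n)!).
m = 24, n = 3
Numerator: 24 * 23 * 22
Denominator: 3! = 6
C(24, 3) = 2024


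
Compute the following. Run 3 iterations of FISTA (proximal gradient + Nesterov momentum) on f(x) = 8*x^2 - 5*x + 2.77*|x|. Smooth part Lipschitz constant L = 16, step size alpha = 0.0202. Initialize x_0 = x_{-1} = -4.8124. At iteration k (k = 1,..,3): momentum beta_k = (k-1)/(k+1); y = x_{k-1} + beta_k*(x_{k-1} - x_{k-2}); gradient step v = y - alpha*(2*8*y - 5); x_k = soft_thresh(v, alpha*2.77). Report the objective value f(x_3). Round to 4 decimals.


FISTA on f(x) = 8*x^2 - 5*x + 2.77*|x|
L = 16, alpha = 0.0202
Iteration 1: beta = 0.0, y = -4.8124 + 0.0*(-4.8124 + 4.8124) = -4.8124
  grad(y) = -81.9984, v = y - alpha*grad = -3.156
  prox(v) = soft_thresh(-3.156, 0.056) = -3.1001
Iteration 2: beta = 0.3333, y = -3.1001 + 0.3333*(-3.1001 + 4.8124) = -2.5293
  grad(y) = -45.4689, v = y - alpha*grad = -1.6108
  prox(v) = soft_thresh(-1.6108, 0.056) = -1.5549
Iteration 3: beta = 0.5, y = -1.5549 + 0.5*(-1.5549 + 3.1001) = -0.7823
  grad(y) = -17.5165, v = y - alpha*grad = -0.4284
  prox(v) = soft_thresh(-0.4284, 0.056) = -0.3725
f(x_3) = 8*(-0.3725)^2 - 5*(-0.3725) + 2.77*|-0.3725| = 4.0043


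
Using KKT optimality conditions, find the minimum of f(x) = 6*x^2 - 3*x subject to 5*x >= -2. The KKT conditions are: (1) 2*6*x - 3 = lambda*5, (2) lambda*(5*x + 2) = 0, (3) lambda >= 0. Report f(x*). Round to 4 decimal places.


Step 1: Try lambda = 0 (constraint inactive).
Stationarity: 2*6*x - 3 = 0
x* = 3/(2*6) = 0.25
Check constraint: 5*0.25 = 1.25 >= -2 -- satisfied.
Step 2: Compute optimal value.
f(x*) = 6*0.25^2 - 3*0.25 = -0.375


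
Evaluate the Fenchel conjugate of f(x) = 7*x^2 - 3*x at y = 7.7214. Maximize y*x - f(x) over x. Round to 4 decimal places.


f*(y) = sup_x {y*x - a*x^2 - b*x} = sup_x {(y-b)*x - a*x^2}
FOC: (y - b) - 2a*x = 0 => x* = (y - b)/(2a)
x* = (7.7214 + 3)/(2*7) = 0.7658
f*(7.7214) = (y-b)^2/(4a) = (7.7214 + 3)^2/(4*7)
= 114.9484/28 = 4.1053


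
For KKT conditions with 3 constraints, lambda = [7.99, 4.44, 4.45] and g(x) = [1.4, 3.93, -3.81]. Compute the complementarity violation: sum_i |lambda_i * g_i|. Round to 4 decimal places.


KKT complementary slackness check:
lambda_1 * g_1 = 7.99 * 1.4 = 11.186
lambda_2 * g_2 = 4.44 * 3.93 = 17.4492
lambda_3 * g_3 = 4.45 * -3.81 = -16.9545
Total violation = 11.186 + 17.4492 + 16.9545 = 45.5897


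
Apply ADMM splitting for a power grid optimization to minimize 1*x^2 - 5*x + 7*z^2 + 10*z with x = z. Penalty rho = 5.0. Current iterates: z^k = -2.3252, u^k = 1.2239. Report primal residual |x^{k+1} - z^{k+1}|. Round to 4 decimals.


ADMM iteration with rho = 5.0, z^k = -2.3252, u^k = 1.2239
Step 1: x-update.
Minimize 1*x^2 - 5*x + (5.0/2)*(x + 2.3252 + 1.2239)^2
FOC: (2*1 + 5.0)*x = 5 + 5.0*(-2.3252 - 1.2239)
x^{k+1} = -1.8208
Step 2: z-update.
Minimize 7*z^2 + 10*z + (5.0/2)*(-1.8208 - z + 1.2239)^2
FOC: (2*7 + 5.0)*z = -10 + 5.0*(-1.8208 + 1.2239)
z^{k+1} = -0.6834
Step 3: u-update.
u^{k+1} = 1.2239 - 1.8208 + 0.6834 = 0.0865
Step 4: Primal residual = |-1.8208 + 0.6834| = 1.1374


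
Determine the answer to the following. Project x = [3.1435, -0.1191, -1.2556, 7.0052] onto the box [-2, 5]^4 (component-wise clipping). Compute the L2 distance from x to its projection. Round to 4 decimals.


Project each component onto [-2, 5].
clip(3.1435) = 3.1435, clip(-0.1191) = -0.1191, clip(-1.2556) = -1.2556, clip(7.0052) = 5.0
Projection = [3.1435, -0.1191, -1.2556, 5.0]
Squared diffs: [0.0, 0.0, 0.0, 4.0208]
Distance = sqrt(4.0208) = 2.0052


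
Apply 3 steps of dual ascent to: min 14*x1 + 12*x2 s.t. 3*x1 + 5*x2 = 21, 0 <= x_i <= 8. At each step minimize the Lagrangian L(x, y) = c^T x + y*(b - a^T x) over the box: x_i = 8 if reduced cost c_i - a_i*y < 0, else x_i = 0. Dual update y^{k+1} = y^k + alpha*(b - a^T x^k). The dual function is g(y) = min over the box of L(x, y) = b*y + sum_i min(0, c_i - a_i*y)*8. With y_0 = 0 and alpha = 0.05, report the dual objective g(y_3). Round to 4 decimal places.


Dual ascent for LP: min 14*x1 + 12*x2, 3*x1 + 5*x2 = 21, 0 <= x_i <= 8
Step 1: y^k = 0.0, reduced costs: (14.0, 12.0)
  x^k = (0.0, 0.0), subgradient = b - a^T x = 21.0
  y^{k+1} = 0.0 + 0.05*21.0 = 1.05
Step 2: y^k = 1.05, reduced costs: (10.85, 6.75)
  x^k = (0.0, 0.0), subgradient = b - a^T x = 21.0
  y^{k+1} = 1.05 + 0.05*21.0 = 2.1
Step 3: y^k = 2.1, reduced costs: (7.7, 1.5)
  x^k = (0.0, 0.0), subgradient = b - a^T x = 21.0
  y^{k+1} = 2.1 + 0.05*21.0 = 3.15
Dual objective at y_3 = 3.15: reduced costs (4.55, -3.75), box minimizer x = (0.0, 8.0)
g(y_3) = b*y + (c1 - a1*y)*x1 + (c2 - a2*y)*x2 = 21*3.15 + 4.55*0.0 + (-3.75)*8.0 = 66.15 + 0.0 - 30.0 = 36.15


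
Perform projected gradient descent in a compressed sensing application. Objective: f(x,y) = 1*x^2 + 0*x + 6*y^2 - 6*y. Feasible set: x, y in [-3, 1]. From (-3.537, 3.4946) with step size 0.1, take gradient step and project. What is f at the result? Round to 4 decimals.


Step 1: Compute gradient at (-3.537, 3.4946).
grad_x = 2*1*-3.537 + 0 = -7.074
grad_y = 2*6*3.4946 - 6 = 35.9352
Step 2: Gradient step.
x_raw = -3.537 - 0.1*-7.074 = -2.8296
y_raw = 3.4946 - 0.1*35.9352 = -0.0989
Step 3: Project onto [-3, 1].
x_proj = clip(-2.8296) = -2.8296
y_proj = clip(-0.0989) = -0.0989
Step 4: Evaluate f.
f(-2.8296, -0.0989) = 8.6589


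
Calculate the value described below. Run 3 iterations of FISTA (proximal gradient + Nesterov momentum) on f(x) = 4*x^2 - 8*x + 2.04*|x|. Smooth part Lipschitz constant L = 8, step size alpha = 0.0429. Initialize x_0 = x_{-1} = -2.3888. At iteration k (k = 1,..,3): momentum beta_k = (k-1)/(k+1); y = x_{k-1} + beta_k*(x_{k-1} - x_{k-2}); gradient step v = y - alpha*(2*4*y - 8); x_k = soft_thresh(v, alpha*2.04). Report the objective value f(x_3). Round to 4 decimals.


FISTA on f(x) = 4*x^2 - 8*x + 2.04*|x|
L = 8, alpha = 0.0429
Iteration 1: beta = 0.0, y = -2.3888 + 0.0*(-2.3888 + 2.3888) = -2.3888
  grad(y) = -27.1104, v = y - alpha*grad = -1.2258
  prox(v) = soft_thresh(-1.2258, 0.0875) = -1.1382
Iteration 2: beta = 0.3333, y = -1.1382 + 0.3333*(-1.1382 + 2.3888) = -0.7214
  grad(y) = -13.7712, v = y - alpha*grad = -0.1306
  prox(v) = soft_thresh(-0.1306, 0.0875) = -0.0431
Iteration 3: beta = 0.5, y = -0.0431 + 0.5*(-0.0431 + 1.1382) = 0.5045
  grad(y) = -3.9642, v = y - alpha*grad = 0.6745
  prox(v) = soft_thresh(0.6745, 0.0875) = 0.587
f(x_3) = 4*0.587^2 - 8*0.587 + 2.04*|0.587| = -2.1203


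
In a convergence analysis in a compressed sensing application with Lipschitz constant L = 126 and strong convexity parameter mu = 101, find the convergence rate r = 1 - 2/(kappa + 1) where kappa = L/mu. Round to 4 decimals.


Step 1: Compute the condition number.
kappa = L/mu = 126/101 = 1.2475
Step 2: Compute the convergence rate.
r = 1 - 2/(kappa + 1) = 1 - 2*mu/(L + mu) = (L - mu)/(L + mu) = 25/227 = 0.1101


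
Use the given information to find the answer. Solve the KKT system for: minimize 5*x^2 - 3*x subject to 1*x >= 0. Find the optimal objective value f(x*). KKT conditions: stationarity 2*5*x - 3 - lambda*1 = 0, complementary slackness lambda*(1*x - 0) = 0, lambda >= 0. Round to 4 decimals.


Step 1: Try lambda = 0 (constraint inactive).
Stationarity: 2*5*x - 3 = 0
x* = 3/(2*5) = 0.3
Check constraint: 1*0.3 = 0.3 >= 0 -- satisfied.
Step 2: Compute optimal value.
f(x*) = 5*0.3^2 - 3*0.3 = -0.45


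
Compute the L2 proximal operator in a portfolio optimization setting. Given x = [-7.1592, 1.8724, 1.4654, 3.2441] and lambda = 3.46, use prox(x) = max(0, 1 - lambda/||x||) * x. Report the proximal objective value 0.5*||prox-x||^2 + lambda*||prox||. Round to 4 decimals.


Step 1: Compute ||x||.
||x|| = 8.2117
Step 2: Compute scaling factor.
scale = max(0, 1 - 3.46/8.2117) = 0.5786
Step 3: prox(x) = [-4.1427, 1.0835, 0.848, 1.8772]
||prox(x)|| = 4.7517
Step 4: Proximal objective.
0.5*||prox-x||^2 = 5.9858
lambda*||prox|| = 16.4409
Total = 22.4266


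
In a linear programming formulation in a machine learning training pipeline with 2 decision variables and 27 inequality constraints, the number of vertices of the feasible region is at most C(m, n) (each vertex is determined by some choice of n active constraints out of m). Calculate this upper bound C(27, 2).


Each vertex corresponds to some choice of n active constraints out of m, so the number of vertices is at most C(m, n) = m! / (n!(m-n)!).
m = 27, n = 2
Numerator: 27 * 26
Denominator: 2! = 2
C(27, 2) = 351


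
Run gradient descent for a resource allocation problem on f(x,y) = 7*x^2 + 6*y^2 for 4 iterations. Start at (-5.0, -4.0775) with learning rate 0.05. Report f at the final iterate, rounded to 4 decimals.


Gradient descent on f(x,y) = 7*x^2 + 6*y^2.
Starting point: (-5.0, -4.0775), alpha = 0.05
Step 1: grad_x = 2*7*-5.0 = -70.0, grad_y = 2*6*-4.0775 = -48.93
  x_1 = -5.0 - 0.05*-70.0 = -1.5
  y_1 = -4.0775 - 0.05*-48.93 = -1.631
Step 2: grad_x = 2*7*-1.5 = -21.0, grad_y = 2*6*-1.631 = -19.572
  x_2 = -1.5 - 0.05*-21.0 = -0.45
  y_2 = -1.631 - 0.05*-19.572 = -0.6524
Step 3: grad_x = 2*7*-0.45 = -6.3, grad_y = 2*6*-0.6524 = -7.8288
  x_3 = -0.45 - 0.05*-6.3 = -0.135
  y_3 = -0.6524 - 0.05*-7.8288 = -0.261
Step 4: grad_x = 2*7*-0.135 = -1.89, grad_y = 2*6*-0.261 = -3.1315
  x_4 = -0.135 - 0.05*-1.89 = -0.0405
  y_4 = -0.261 - 0.05*-3.1315 = -0.1044
f(-0.0405, -0.1044) = 7*(-0.0405)^2 + 6*(-0.1044)^2 = 0.0769


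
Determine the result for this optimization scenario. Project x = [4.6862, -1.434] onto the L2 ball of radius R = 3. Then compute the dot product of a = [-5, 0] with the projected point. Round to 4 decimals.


Step 1: Compute ||x|| (intermediates to 6 decimals).
||x|| = sqrt(4.6862^2 + (-1.434)^2) = 4.900697
Step 2: Project.
Since ||x|| > R, scale = R/||x|| = 3/4.900697 = 0.612158, proj(x) = scale * x
proj(x) = [2.868695, -0.877835]
Step 3: Dot product.
a^T * proj(x) = -5*2.868695 + 0*(-0.877835) = -14.3435


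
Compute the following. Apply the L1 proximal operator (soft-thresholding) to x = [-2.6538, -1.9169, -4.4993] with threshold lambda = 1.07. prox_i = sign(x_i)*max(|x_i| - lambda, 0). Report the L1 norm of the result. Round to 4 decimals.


Soft-thresholding with lambda = 1.07:
prox(-2.6538) = sign(-2.6538)*max(|-2.6538| - 1.07, 0) = -1.5838
prox(-1.9169) = sign(-1.9169)*max(|-1.9169| - 1.07, 0) = -0.8469
prox(-4.4993) = sign(-4.4993)*max(|-4.4993| - 1.07, 0) = -3.4293
prox(x) = [-1.5838, -0.8469, -3.4293]
||prox(x)||_1 = 1.5838 + 0.8469 + 3.4293 = 5.86


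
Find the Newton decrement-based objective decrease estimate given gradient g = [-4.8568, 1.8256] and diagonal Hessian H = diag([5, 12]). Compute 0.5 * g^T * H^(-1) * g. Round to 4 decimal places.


Step 1: H is diagonal, so H^(-1) * g = [-0.9714, 0.1521].
Step 2: g^T H^(-1) g = sum_i g_i^2 / H_ii
  = (-4.8568)^2/5 + (1.8256)^2/12
  = 4.7177 + 0.2777 = 4.9954
Step 3: Objective decrease = 0.5 * g^T H^(-1) g = 2.4977


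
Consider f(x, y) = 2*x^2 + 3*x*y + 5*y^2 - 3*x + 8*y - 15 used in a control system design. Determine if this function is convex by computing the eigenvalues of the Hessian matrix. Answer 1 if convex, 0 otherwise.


The Hessian of f(x,y) = 2*x^2 + 3*x*y + 5*y^2 - 3*x + 8*y - 15 is:
H = [[4, 3], [3, 10]]
Trace = 4 + 10 = 14
Determinant = 4*10 - (3)^2 = 31
Discriminant = (14)^2 - 4*31 = 72.0
Eigenvalues: lambda_1 = 2.7574, lambda_2 = 11.2426
The function is convex.

1


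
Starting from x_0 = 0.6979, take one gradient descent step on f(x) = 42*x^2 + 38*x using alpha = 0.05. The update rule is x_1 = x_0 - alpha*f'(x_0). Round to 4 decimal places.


We compute the gradient at x_0 and apply the update.
f'(x) = 84*x + 38
f'(0.6979) = 84*0.6979 + 38 = 96.6236
x_1 = 0.6979 - 0.05*96.6236 = -4.1333


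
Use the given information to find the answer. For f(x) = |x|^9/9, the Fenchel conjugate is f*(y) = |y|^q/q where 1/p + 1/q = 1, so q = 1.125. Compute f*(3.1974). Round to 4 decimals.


The conjugate exponent q satisfies 1/p + 1/q = 1.
p = 9, so q = 9/(9 - 1) = 1.125
|y|^q = 3.1974^1.125 = 3.6974
f*(3.1974) = 3.6974 / 1.125 = 3.2866


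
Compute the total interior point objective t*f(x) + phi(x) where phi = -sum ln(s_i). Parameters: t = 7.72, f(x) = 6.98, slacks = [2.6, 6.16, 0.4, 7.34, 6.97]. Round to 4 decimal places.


Step 1: Compute log-barrier.
ln values: [0.9555, 1.8181, -0.9163, 1.9933, 1.9416]
phi = -(0.9555 + 1.8181 - 0.9163 + 1.9933 + 1.9416) = -5.7923
Step 2: Compute augmented objective.
t*f(x) = 7.72*6.98 = 53.8856
Total = 53.8856 - 5.7923 = 48.0933


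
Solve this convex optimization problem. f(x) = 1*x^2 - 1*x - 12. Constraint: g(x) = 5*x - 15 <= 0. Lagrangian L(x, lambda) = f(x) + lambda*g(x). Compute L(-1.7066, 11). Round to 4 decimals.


Step 1: Evaluate f(x).
f(-1.7066) = 1*(-1.7066)^2 - 1*(-1.7066) - 12 = -7.3809
Step 2: Evaluate g(x).
g(-1.7066) = 5*-1.7066 - 15 = -23.533
Step 3: Compute Lagrangian.
L = -7.3809 + 11*-23.533 = -266.2439


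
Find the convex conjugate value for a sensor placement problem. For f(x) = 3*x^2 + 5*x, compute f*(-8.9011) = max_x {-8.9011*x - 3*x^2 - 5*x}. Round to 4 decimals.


f*(y) = sup_x {y*x - a*x^2 - b*x} = sup_x {(y-b)*x - a*x^2}
FOC: (y - b) - 2a*x = 0 => x* = (y - b)/(2a)
x* = (-8.9011 - 5)/(2*3) = -2.3169
f*(-8.9011) = (y-b)^2/(4a) = (-8.9011 - 5)^2/(4*3)
= 193.2406/12 = 16.1034


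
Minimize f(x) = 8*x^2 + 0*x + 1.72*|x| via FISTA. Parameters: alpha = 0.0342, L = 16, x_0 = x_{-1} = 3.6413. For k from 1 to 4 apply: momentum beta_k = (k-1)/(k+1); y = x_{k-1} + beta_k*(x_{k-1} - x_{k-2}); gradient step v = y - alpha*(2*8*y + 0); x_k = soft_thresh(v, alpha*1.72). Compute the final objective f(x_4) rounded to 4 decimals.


FISTA on f(x) = 8*x^2 + 0*x + 1.72*|x|
L = 16, alpha = 0.0342
Iteration 1: beta = 0.0, y = 3.6413 + 0.0*(3.6413 - 3.6413) = 3.6413
  grad(y) = 58.2608, v = y - alpha*grad = 1.6488
  prox(v) = soft_thresh(1.6488, 0.0588) = 1.59
Iteration 2: beta = 0.3333, y = 1.59 + 0.3333*(1.59 - 3.6413) = 0.9062
  grad(y) = 14.4988, v = y - alpha*grad = 0.4103
  prox(v) = soft_thresh(0.4103, 0.0588) = 0.3515
Iteration 3: beta = 0.5, y = 0.3515 + 0.5*(0.3515 - 1.59) = -0.2677
  grad(y) = -4.2838, v = y - alpha*grad = -0.1212
  prox(v) = soft_thresh(-0.1212, 0.0588) = -0.0624
Iteration 4: beta = 0.6, y = -0.0624 + 0.6*(-0.0624 - 0.3515) = -0.3107
  grad(y) = -4.972, v = y - alpha*grad = -0.1407
  prox(v) = soft_thresh(-0.1407, 0.0588) = -0.0819
f(x_4) = 8*(-0.0819)^2 + 0*(-0.0819) + 1.72*|-0.0819| = 0.1945


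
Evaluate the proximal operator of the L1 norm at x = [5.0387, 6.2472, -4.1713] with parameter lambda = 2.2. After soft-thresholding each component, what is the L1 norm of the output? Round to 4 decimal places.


Soft-thresholding with lambda = 2.2:
prox(5.0387) = sign(5.0387)*max(|5.0387| - 2.2, 0) = 2.8387
prox(6.2472) = sign(6.2472)*max(|6.2472| - 2.2, 0) = 4.0472
prox(-4.1713) = sign(-4.1713)*max(|-4.1713| - 2.2, 0) = -1.9713
prox(x) = [2.8387, 4.0472, -1.9713]
||prox(x)||_1 = 2.8387 + 4.0472 + 1.9713 = 8.8572


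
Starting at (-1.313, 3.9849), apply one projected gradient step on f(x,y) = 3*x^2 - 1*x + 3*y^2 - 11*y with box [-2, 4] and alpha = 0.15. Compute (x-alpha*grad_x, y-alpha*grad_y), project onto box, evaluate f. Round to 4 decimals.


Step 1: Compute gradient at (-1.313, 3.9849).
grad_x = 2*3*-1.313 - 1 = -8.878
grad_y = 2*3*3.9849 - 11 = 12.9094
Step 2: Gradient step.
x_raw = -1.313 - 0.15*-8.878 = 0.0187
y_raw = 3.9849 - 0.15*12.9094 = 2.0485
Step 3: Project onto [-2, 4].
x_proj = clip(0.0187) = 0.0187
y_proj = clip(2.0485) = 2.0485
Step 4: Evaluate f.
f(0.0187, 2.0485) = -9.9621


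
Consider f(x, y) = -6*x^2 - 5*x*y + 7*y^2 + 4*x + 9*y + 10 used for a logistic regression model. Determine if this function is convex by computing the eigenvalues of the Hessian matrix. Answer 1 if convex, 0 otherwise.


The Hessian of f(x,y) = -6*x^2 - 5*x*y + 7*y^2 + 4*x + 9*y + 10 is:
H = [[-12, -5], [-5, 14]]
Trace = -12 + 14 = 2
Determinant = -12*14 - (-5)^2 = -193
Discriminant = (2)^2 - 4*-193 = 776.0
Eigenvalues: lambda_1 = -12.9284, lambda_2 = 14.9284
The function is not convex.

0


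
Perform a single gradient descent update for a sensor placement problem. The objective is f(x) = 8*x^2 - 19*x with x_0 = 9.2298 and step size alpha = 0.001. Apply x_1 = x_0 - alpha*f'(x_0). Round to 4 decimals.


We compute the gradient at x_0 and apply the update.
f'(x) = 16*x - 19
f'(9.2298) = 16*9.2298 - 19 = 128.6768
x_1 = 9.2298 - 0.001*128.6768 = 9.1011


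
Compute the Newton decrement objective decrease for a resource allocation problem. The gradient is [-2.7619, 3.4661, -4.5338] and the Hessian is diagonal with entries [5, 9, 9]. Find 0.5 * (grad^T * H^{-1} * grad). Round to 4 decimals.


Step 1: H is diagonal, so H^(-1) * g = [-0.5524, 0.3851, -0.5038].
Step 2: g^T H^(-1) g = sum_i g_i^2 / H_ii
  = (-2.7619)^2/5 + (3.4661)^2/9 + (-4.5338)^2/9
  = 1.5256 + 1.3349 + 2.2839 = 5.1444
Step 3: Objective decrease = 0.5 * g^T H^(-1) g = 2.5722


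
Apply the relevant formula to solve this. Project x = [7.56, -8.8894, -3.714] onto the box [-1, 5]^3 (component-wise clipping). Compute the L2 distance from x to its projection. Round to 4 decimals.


Project each component onto [-1, 5].
clip(7.56) = 5.0, clip(-8.8894) = -1.0, clip(-3.714) = -1.0
Projection = [5.0, -1.0, -1.0]
Squared diffs: [6.5536, 62.2426, 7.3658]
Distance = sqrt(76.162) = 8.7271


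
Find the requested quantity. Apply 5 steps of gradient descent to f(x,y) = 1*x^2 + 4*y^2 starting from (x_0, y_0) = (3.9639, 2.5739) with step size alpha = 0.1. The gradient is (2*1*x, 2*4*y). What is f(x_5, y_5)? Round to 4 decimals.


Gradient descent on f(x,y) = 1*x^2 + 4*y^2.
Starting point: (3.9639, 2.5739), alpha = 0.1
Step 1: grad_x = 2*1*3.9639 = 7.9278, grad_y = 2*4*2.5739 = 20.5912
  x_1 = 3.9639 - 0.1*7.9278 = 3.1711
  y_1 = 2.5739 - 0.1*20.5912 = 0.5148
Step 2: grad_x = 2*1*3.1711 = 6.3422, grad_y = 2*4*0.5148 = 4.1182
  x_2 = 3.1711 - 0.1*6.3422 = 2.5369
  y_2 = 0.5148 - 0.1*4.1182 = 0.103
Step 3: grad_x = 2*1*2.5369 = 5.0738, grad_y = 2*4*0.103 = 0.8236
  x_3 = 2.5369 - 0.1*5.0738 = 2.0295
  y_3 = 0.103 - 0.1*0.8236 = 0.0206
Step 4: grad_x = 2*1*2.0295 = 4.059, grad_y = 2*4*0.0206 = 0.1647
  x_4 = 2.0295 - 0.1*4.059 = 1.6236
  y_4 = 0.0206 - 0.1*0.1647 = 0.0041
Step 5: grad_x = 2*1*1.6236 = 3.2472, grad_y = 2*4*0.0041 = 0.0329
  x_5 = 1.6236 - 0.1*3.2472 = 1.2989
  y_5 = 0.0041 - 0.1*0.0329 = 0.0008
f(1.2989, 0.0008) = 1*1.2989^2 + 4*0.0008^2 = 1.6871


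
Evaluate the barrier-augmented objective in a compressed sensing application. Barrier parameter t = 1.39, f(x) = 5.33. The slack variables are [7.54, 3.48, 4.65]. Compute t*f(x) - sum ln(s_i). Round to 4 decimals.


Step 1: Compute log-barrier.
ln values: [2.0202, 1.247, 1.5369]
phi = -(2.0202 + 1.247 + 1.5369) = -4.8041
Step 2: Compute augmented objective.
t*f(x) = 1.39*5.33 = 7.4087
Total = 7.4087 - 4.8041 = 2.6046


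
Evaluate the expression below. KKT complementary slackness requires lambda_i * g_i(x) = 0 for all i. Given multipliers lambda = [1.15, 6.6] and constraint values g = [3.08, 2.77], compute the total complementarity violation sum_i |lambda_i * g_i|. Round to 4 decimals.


KKT complementary slackness check:
lambda_1 * g_1 = 1.15 * 3.08 = 3.542
lambda_2 * g_2 = 6.6 * 2.77 = 18.282
Total violation = 3.542 + 18.282 = 21.824


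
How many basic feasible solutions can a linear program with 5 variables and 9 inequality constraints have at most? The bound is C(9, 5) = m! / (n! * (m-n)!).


Each vertex corresponds to some choice of n active constraints out of m, so the number of vertices is at most C(m, n) = m! / (n!(m-n)!).
m = 9, n = 5
Numerator: 9 * 8 * 7 * 6 * 5
Denominator: 5! = 120
C(9, 5) = 126


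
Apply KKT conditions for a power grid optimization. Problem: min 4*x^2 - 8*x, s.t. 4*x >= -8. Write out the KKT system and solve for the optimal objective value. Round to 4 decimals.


Step 1: Try lambda = 0 (constraint inactive).
Stationarity: 2*4*x - 8 = 0
x* = 8/(2*4) = 1.0
Check constraint: 4*1.0 = 4.0 >= -8 -- satisfied.
Step 2: Compute optimal value.
f(x*) = 4*1.0^2 - 8*1.0 = -4.0


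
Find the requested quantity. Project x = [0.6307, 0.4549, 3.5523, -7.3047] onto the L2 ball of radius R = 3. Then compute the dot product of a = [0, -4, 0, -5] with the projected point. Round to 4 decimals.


Step 1: Compute ||x|| (intermediates to 6 decimals).
||x|| = sqrt(0.6307^2 + 0.4549^2 + 3.5523^2 + (-7.3047)^2) = 8.159791
Step 2: Project.
Since ||x|| > R, scale = R/||x|| = 3/8.159791 = 0.367656, proj(x) = scale * x
proj(x) = [0.231881, 0.167247, 1.306024, -2.685617]
Step 3: Dot product.
a^T * proj(x) = 0*0.231881 - 4*0.167247 + 0*1.306024 - 5*(-2.685617) = 12.7591


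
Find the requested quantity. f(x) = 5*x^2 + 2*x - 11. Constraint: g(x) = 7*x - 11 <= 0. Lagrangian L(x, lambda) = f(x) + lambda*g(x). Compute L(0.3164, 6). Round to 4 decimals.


Step 1: Evaluate f(x).
f(0.3164) = 5*0.3164^2 + 2*0.3164 - 11 = -9.8667
Step 2: Evaluate g(x).
g(0.3164) = 7*0.3164 - 11 = -8.7852
Step 3: Compute Lagrangian.
L = -9.8667 + 6*-8.7852 = -62.5779


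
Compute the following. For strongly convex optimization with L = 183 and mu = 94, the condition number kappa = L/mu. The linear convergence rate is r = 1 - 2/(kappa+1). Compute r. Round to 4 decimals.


Step 1: Compute the condition number.
kappa = L/mu = 183/94 = 1.9468
Step 2: Compute the convergence rate.
r = 1 - 2/(kappa + 1) = 1 - 2*mu/(L + mu) = (L - mu)/(L + mu) = 89/277 = 0.3213


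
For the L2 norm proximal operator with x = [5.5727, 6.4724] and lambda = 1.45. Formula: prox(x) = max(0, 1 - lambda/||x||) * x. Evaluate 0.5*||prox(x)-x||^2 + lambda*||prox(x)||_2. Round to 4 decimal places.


Step 1: Compute ||x||.
||x|| = 8.5409
Step 2: Compute scaling factor.
scale = max(0, 1 - 1.45/8.5409) = 0.8302
Step 3: prox(x) = [4.6266, 5.3736]
||prox(x)|| = 7.0909
Step 4: Proximal objective.
0.5*||prox-x||^2 = 1.0513
lambda*||prox|| = 10.2818
Total = 11.3331


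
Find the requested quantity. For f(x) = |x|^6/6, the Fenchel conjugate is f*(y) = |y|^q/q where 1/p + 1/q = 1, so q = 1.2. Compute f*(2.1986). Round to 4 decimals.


The conjugate exponent q satisfies 1/p + 1/q = 1.
p = 6, so q = 6/(6 - 1) = 1.2
|y|^q = 2.1986^1.2 = 2.5738
f*(2.1986) = 2.5738 / 1.2 = 2.1448


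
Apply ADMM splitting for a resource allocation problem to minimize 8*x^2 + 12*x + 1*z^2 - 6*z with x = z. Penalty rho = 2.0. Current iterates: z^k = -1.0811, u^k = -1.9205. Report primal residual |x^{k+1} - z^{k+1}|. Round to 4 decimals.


ADMM iteration with rho = 2.0, z^k = -1.0811, u^k = -1.9205
Step 1: x-update.
Minimize 8*x^2 + 12*x + (2.0/2)*(x + 1.0811 - 1.9205)^2
FOC: (2*8 + 2.0)*x = -12 + 2.0*(-1.0811 + 1.9205)
x^{k+1} = -0.5734
Step 2: z-update.
Minimize 1*z^2 - 6*z + (2.0/2)*(-0.5734 - z - 1.9205)^2
FOC: (2*1 + 2.0)*z = 6 + 2.0*(-0.5734 - 1.9205)
z^{k+1} = 0.2531
Step 3: u-update.
u^{k+1} = -1.9205 - 0.5734 - 0.2531 = -2.747
Step 4: Primal residual = |-0.5734 - 0.2531| = 0.8265


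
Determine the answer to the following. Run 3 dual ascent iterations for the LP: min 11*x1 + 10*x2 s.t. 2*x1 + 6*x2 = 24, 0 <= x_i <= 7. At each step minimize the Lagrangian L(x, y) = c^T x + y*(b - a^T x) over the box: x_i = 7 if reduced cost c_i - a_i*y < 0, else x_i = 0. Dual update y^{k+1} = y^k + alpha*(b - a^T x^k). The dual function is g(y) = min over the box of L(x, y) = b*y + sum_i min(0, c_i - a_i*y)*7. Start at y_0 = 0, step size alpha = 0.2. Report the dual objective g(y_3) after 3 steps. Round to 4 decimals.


Dual ascent for LP: min 11*x1 + 10*x2, 2*x1 + 6*x2 = 24, 0 <= x_i <= 7
Step 1: y^k = 0.0, reduced costs: (11.0, 10.0)
  x^k = (0.0, 0.0), subgradient = b - a^T x = 24.0
  y^{k+1} = 0.0 + 0.2*24.0 = 4.8
Step 2: y^k = 4.8, reduced costs: (1.4, -18.8)
  x^k = (0.0, 7.0), subgradient = b - a^T x = -18.0
  y^{k+1} = 4.8 + 0.2*-18.0 = 1.2
Step 3: y^k = 1.2, reduced costs: (8.6, 2.8)
  x^k = (0.0, 0.0), subgradient = b - a^T x = 24.0
  y^{k+1} = 1.2 + 0.2*24.0 = 6.0
Dual objective at y_3 = 6.0: reduced costs (-1.0, -26.0), box minimizer x = (7.0, 7.0)
g(y_3) = b*y + (c1 - a1*y)*x1 + (c2 - a2*y)*x2 = 24*6.0 + (-1.0)*7.0 + (-26.0)*7.0 = 144.0 - 7.0 - 182.0 = -45.0


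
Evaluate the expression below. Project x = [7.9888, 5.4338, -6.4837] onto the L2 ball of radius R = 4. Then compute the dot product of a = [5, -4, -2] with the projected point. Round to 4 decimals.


Step 1: Compute ||x|| (intermediates to 6 decimals).
||x|| = sqrt(7.9888^2 + 5.4338^2 + (-6.4837)^2) = 11.635526
Step 2: Project.
Since ||x|| > R, scale = R/||x|| = 4/11.635526 = 0.343775, proj(x) = scale * x
proj(x) = [2.74635, 1.868005, -2.228934]
Step 3: Dot product.
a^T * proj(x) = 5*2.74635 - 4*1.868005 - 2*(-2.228934) = 10.7176
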